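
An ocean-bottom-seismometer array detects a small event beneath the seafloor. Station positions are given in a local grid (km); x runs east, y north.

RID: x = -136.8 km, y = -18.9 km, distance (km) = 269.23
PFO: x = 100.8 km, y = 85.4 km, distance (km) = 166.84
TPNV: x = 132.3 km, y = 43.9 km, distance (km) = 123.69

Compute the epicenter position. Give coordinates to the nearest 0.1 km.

Circle about each station: (x + 136.8)² + (y + 18.9)² = 269.23²; (x − 100.8)² + (y − 85.4)² = 166.84²; (x − 132.3)² + (y − 43.9)² = 123.69².
Subtracting pairs of circle equations eliminates x²+y² and gives linear equations (the radical axes):
475.2 x + 208.6 y = 43031.56
538.2 x + 125.6 y = 57544.63
Solving the 2×2 system: x ≈ 125.5, y ≈ -79.6 km.

125.5 km east, -79.6 km north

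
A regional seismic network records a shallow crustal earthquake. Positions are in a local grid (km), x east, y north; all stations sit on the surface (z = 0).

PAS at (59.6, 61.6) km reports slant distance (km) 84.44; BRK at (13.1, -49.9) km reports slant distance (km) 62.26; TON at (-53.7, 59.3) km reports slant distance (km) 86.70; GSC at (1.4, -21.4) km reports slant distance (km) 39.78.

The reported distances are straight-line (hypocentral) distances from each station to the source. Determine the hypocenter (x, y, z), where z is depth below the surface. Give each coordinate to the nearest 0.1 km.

x ≈ 5.8 km, y ≈ 4.0 km, depth ≈ 30.3 km

Each station gives a sphere (x−x_i)² + (y−y_i)² + z² = d_i² (stations at z=0).
Subtracting the PAS sphere from BRK and TON: z² cancels, leaving linear equations in x and y:
-93.0 x − 223.0 y = -1431.29
-226.6 x − 4.6 y = -1333.32
Solving: x ≈ 5.803, y ≈ 3.998 km (keep extra digits for the depth step; rounded: 5.8, 4.0).
Then from the PAS sphere: z² = 84.44² − (x − 59.6)² − (y − 61.6)² with x = 5.803, y = 3.998, so z ≈ 30.299 ≈ 30.3 km.
Check against GSC (with the unrounded solution): distance 39.78 ≈ 39.78 km. ✓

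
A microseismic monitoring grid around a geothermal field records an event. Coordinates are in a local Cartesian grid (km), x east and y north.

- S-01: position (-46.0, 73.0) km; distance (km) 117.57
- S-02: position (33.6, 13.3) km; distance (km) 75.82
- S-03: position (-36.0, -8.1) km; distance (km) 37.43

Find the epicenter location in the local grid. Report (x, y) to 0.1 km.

x ≈ -18.9 km, y ≈ -41.4 km

Circle about each station: (x + 46.0)² + (y − 73.0)² = 117.57²; (x − 33.6)² + (y − 13.3)² = 75.82²; (x + 36.0)² + (y + 8.1)² = 37.43².
Subtracting pairs of circle equations eliminates x²+y² and gives linear equations (the radical axes):
159.2 x − 119.4 y = 1934.88
20.0 x − 162.2 y = 6338.31
Solving the 2×2 system: x ≈ -18.9, y ≈ -41.4 km.
Check against S-01 (with the unrounded x, y): √((x + 46.0)²+(y − 73.0)²) = 117.57 ≈ 117.57 km. ✓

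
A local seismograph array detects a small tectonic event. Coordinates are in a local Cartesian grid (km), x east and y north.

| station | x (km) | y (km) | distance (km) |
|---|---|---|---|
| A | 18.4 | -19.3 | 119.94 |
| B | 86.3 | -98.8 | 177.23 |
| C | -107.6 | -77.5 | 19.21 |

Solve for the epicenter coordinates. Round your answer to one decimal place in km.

Circle about each station: (x − 18.4)² + (y + 19.3)² = 119.94²; (x − 86.3)² + (y + 98.8)² = 177.23²; (x + 107.6)² + (y + 77.5)² = 19.21².
Subtracting pairs of circle equations eliminates x²+y² and gives linear equations (the radical axes):
135.8 x − 159.0 y = -526.79
-252.0 x − 116.4 y = 30889.54
Solving the 2×2 system: x ≈ -89.0, y ≈ -72.7 km.

-89.0 km east, -72.7 km north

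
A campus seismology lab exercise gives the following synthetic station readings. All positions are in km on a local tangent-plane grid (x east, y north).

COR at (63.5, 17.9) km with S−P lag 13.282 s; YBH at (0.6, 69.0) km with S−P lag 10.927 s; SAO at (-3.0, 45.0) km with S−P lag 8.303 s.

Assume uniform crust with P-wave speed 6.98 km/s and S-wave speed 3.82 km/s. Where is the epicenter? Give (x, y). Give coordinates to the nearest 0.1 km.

x ≈ -44.7 km, y ≈ -11.3 km

Distance from S−P lag: d = Δt · v_P v_S / (v_P − v_S) = Δt · (6.98·3.82)/(6.98−3.82) ≈ 8.4378·Δt.
So d_COR = 112.07, d_YBH = 92.20, d_SAO = 70.06 km.
Circle about each station: (x − 63.5)² + (y − 17.9)² = 112.07²; (x − 0.6)² + (y − 69.0)² = 92.20²; (x + 3.0)² + (y − 45.0)² = 70.06².
Subtracting pairs of circle equations eliminates x²+y² and gives linear equations (the radical axes):
-125.8 x + 102.2 y = 4467.54
-133.0 x + 54.2 y = 5332.62
Solving the 2×2 system: x ≈ -44.7, y ≈ -11.3 km.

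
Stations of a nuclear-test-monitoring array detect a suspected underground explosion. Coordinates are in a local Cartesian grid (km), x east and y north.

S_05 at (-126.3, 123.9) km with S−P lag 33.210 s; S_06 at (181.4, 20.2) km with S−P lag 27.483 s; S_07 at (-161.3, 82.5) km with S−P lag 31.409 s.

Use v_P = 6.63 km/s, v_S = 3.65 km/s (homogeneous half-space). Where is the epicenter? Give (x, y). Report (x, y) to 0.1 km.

x ≈ 2.4 km, y ≈ -113.1 km

Distance from S−P lag: d = Δt · v_P v_S / (v_P − v_S) = Δt · (6.63·3.65)/(6.63−3.65) ≈ 8.1206·Δt.
So d_S_05 = 269.69, d_S_06 = 223.18, d_S_07 = 255.06 km.
Circle about each station: (x + 126.3)² + (y − 123.9)² = 269.69²; (x − 181.4)² + (y − 20.2)² = 223.18²; (x + 161.3)² + (y − 82.5)² = 255.06².
Subtracting the S_05 equation from the S_06 and S_07 equations removes the quadratic terms:
615.4 x − 207.4 y = 24934.48
-70.0 x − 82.8 y = 9198.13
Solving the 2×2 system: x ≈ 2.4, y ≈ -113.1 km.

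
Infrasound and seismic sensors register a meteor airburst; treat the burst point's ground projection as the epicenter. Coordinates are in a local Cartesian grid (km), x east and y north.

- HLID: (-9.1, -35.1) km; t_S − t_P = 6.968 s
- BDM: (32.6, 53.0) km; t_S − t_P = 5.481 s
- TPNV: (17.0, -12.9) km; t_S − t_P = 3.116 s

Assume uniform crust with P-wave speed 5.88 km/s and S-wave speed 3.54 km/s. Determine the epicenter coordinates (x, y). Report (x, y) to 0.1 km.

Distance from S−P lag: d = Δt · v_P v_S / (v_P − v_S) = Δt · (5.88·3.54)/(5.88−3.54) ≈ 8.8954·Δt.
So d_HLID = 61.98, d_BDM = 48.76, d_TPNV = 27.72 km.
Circle about each station: (x + 9.1)² + (y + 35.1)² = 61.98²; (x − 32.6)² + (y − 53.0)² = 48.76²; (x − 17.0)² + (y + 12.9)² = 27.72².
Subtracting pairs of circle equations eliminates x²+y² and gives linear equations (the radical axes):
83.4 x + 176.2 y = 4020.92
52.2 x + 44.4 y = 2213.71
Solving the 2×2 system: x ≈ 38.5, y ≈ 4.6 km.

38.5 km east, 4.6 km north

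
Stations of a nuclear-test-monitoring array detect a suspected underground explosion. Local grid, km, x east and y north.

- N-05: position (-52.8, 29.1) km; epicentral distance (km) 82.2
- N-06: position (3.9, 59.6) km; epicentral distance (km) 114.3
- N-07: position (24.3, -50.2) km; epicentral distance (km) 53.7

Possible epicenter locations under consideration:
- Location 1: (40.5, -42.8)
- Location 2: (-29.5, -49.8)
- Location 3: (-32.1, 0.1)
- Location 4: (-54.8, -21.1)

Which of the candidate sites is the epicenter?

Location 2

For each candidate, compare |candidate − station| to the reported distance:
Location 1: residuals N-05 35.6, N-06 5.6, N-07 35.9 → max 35.9 km
Location 2: residuals N-05 0.1, N-06 0.1, N-07 0.1 → max 0.1 km
Location 3: residuals N-05 46.6, N-06 44.8, N-07 21.9 → max 46.6 km
Location 4: residuals N-05 32.0, N-06 14.5, N-07 30.6 → max 32.0 km
Only Location 2 has all residuals ≈ 0.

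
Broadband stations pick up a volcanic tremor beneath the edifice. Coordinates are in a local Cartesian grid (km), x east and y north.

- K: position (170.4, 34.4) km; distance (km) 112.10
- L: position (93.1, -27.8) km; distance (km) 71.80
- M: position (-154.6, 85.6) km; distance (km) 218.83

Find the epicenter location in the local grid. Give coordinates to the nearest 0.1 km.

58.3 km east, 35.0 km north

Circle about each station: (x − 170.4)² + (y − 34.4)² = 112.10²; (x − 93.1)² + (y + 27.8)² = 71.80²; (x + 154.6)² + (y − 85.6)² = 218.83².
Subtracting the K equation from the L and M equations removes the quadratic terms:
-154.6 x − 124.4 y = -13367.90
-650.0 x + 102.4 y = -34311.16
Solving the 2×2 system: x ≈ 58.3, y ≈ 35.0 km.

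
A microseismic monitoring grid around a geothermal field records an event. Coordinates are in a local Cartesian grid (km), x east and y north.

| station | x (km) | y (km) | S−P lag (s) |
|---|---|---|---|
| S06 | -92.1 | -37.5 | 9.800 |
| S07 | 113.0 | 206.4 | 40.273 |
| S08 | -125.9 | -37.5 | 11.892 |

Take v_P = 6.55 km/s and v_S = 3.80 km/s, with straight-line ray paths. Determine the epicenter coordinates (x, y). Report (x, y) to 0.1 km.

x ≈ -54.0 km, y ≈ -117.6 km

Distance from S−P lag: d = Δt · v_P v_S / (v_P − v_S) = Δt · (6.55·3.80)/(6.55−3.80) ≈ 9.0509·Δt.
So d_S06 = 88.70, d_S07 = 364.51, d_S08 = 107.63 km.
Circle about each station: (x + 92.1)² + (y + 37.5)² = 88.70²; (x − 113.0)² + (y − 206.4)² = 364.51²; (x + 125.9)² + (y + 37.5)² = 107.63².
Subtracting pairs of circle equations eliminates x²+y² and gives linear equations (the radical axes):
410.2 x + 487.8 y = -79518.55
-67.6 x + 0.0 y = 3651.87
Solving the 2×2 system: x ≈ -54.0, y ≈ -117.6 km.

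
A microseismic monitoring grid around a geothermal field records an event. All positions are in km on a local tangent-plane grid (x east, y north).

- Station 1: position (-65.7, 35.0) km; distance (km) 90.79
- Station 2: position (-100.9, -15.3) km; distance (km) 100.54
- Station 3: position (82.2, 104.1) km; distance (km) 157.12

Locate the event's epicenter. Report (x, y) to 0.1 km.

Circle about each station: (x + 65.7)² + (y − 35.0)² = 90.79²; (x + 100.9)² + (y + 15.3)² = 100.54²; (x − 82.2)² + (y − 104.1)² = 157.12².
Subtracting the Station 1 equation from the Station 2 and Station 3 equations removes the quadratic terms:
-70.4 x − 100.6 y = 3007.94
295.8 x + 138.2 y = -4391.71
Solving the 2×2 system: x ≈ -1.3, y ≈ -29.0 km.

x ≈ -1.3 km, y ≈ -29.0 km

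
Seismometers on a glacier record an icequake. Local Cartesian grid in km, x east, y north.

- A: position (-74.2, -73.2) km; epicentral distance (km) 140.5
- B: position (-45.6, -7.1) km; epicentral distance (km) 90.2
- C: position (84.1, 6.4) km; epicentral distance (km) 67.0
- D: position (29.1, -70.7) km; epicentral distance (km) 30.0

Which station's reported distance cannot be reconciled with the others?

A

Solve using three stations at a time. Using B, C, D (subtract circle equations pairwise → linear system) gives (x, y) ≈ (37.6, -41.9).
Distances from that point to each station vs reported:
  A: calculated 116.1 vs reported 140.5 → residual 24.4 km
  B: calculated 90.2 vs reported 90.2 → residual 0.0 km
  C: calculated 67.0 vs reported 67.0 → residual 0.0 km
  D: calculated 30.0 vs reported 30.0 → residual 0.0 km
B, C, D are mutually consistent (residuals ≈ 0); A is off by 24.4 km.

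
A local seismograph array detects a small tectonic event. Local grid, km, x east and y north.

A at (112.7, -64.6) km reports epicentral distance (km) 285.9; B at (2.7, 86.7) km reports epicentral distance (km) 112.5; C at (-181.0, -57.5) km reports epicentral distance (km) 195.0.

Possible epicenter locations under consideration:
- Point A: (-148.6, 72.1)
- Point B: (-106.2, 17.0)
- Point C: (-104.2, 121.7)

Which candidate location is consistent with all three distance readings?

For each candidate, compare |candidate − station| to the reported distance:
Point A: residuals A 9.0, B 39.5, C 61.4 → max 61.4 km
Point B: residuals A 52.3, B 16.8, C 89.4 → max 89.4 km
Point C: residuals A 0.0, B 0.0, C 0.0 → max 0.0 km
Only Point C has all residuals ≈ 0.

Point C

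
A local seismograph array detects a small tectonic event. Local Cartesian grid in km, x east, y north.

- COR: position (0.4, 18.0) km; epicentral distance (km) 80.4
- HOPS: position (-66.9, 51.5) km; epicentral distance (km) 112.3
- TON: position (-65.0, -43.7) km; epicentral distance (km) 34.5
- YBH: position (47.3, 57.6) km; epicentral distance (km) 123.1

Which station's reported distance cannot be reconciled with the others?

YBH

Solve using three stations at a time. Using COR, HOPS, TON (subtract circle equations pairwise → linear system) gives (x, y) ≈ (-32.5, -55.4).
Distances from that point to each station vs reported:
  COR: calculated 80.4 vs reported 80.4 → residual 0.0 km
  HOPS: calculated 112.3 vs reported 112.3 → residual 0.0 km
  TON: calculated 34.6 vs reported 34.5 → residual 0.1 km
  YBH: calculated 138.3 vs reported 123.1 → residual 15.2 km
COR, HOPS, TON are mutually consistent (residuals ≈ 0); YBH is off by 15.2 km.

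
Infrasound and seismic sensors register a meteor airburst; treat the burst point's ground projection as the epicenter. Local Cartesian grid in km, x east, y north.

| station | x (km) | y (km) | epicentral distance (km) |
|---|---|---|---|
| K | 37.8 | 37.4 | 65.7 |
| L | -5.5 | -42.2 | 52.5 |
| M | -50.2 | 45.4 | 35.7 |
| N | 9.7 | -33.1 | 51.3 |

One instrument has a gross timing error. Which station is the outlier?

M

Solve using three stations at a time. Using K, L, N (subtract circle equations pairwise → linear system) gives (x, y) ≈ (-21.2, 8.1).
Distances from that point to each station vs reported:
  K: calculated 65.9 vs reported 65.7 → residual 0.2 km
  L: calculated 52.7 vs reported 52.5 → residual 0.2 km
  M: calculated 47.2 vs reported 35.7 → residual 11.5 km
  N: calculated 51.5 vs reported 51.3 → residual 0.2 km
K, L, N are mutually consistent (residuals ≈ 0); M is off by 11.5 km.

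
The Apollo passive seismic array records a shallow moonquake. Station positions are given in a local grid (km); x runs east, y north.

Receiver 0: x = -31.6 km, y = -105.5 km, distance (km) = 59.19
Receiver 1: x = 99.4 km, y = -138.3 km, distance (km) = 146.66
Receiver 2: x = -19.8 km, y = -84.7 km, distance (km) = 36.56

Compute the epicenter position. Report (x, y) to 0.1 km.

Circle about each station: (x + 31.6)² + (y + 105.5)² = 59.19²; (x − 99.4)² + (y + 138.3)² = 146.66²; (x + 19.8)² + (y + 84.7)² = 36.56².
Subtracting pairs of circle equations eliminates x²+y² and gives linear equations (the radical axes):
262.0 x − 65.6 y = -1127.26
23.6 x + 41.6 y = -2395.86
Solving the 2×2 system: x ≈ -16.4, y ≈ -48.3 km.

-16.4 km east, -48.3 km north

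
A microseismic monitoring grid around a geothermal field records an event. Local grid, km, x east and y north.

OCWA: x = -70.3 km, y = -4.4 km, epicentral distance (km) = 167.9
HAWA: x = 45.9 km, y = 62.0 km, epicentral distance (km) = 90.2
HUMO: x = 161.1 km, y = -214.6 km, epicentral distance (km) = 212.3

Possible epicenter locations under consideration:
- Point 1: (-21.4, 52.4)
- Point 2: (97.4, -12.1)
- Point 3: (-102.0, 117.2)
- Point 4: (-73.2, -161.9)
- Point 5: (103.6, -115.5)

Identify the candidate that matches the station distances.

Point 2

For each candidate, compare |candidate − station| to the reported distance:
Point 1: residuals OCWA 93.0, HAWA 22.2, HUMO 111.1 → max 111.1 km
Point 2: residuals OCWA 0.0, HAWA 0.0, HUMO 0.0 → max 0.0 km
Point 3: residuals OCWA 42.2, HAWA 67.7, HUMO 211.2 → max 211.2 km
Point 4: residuals OCWA 10.4, HAWA 163.4, HUMO 27.9 → max 163.4 km
Point 5: residuals OCWA 38.5, HAWA 96.4, HUMO 97.7 → max 97.7 km
Only Point 2 has all residuals ≈ 0.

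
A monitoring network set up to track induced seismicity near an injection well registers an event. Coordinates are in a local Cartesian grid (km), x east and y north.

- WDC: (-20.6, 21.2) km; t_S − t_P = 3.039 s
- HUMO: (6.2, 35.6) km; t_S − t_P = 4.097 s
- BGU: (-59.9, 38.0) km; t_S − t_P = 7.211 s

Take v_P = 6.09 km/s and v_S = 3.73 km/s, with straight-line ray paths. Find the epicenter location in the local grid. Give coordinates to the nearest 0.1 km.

Distance from S−P lag: d = Δt · v_P v_S / (v_P − v_S) = Δt · (6.09·3.73)/(6.09−3.73) ≈ 9.6253·Δt.
So d_WDC = 29.25, d_HUMO = 39.43, d_BGU = 69.41 km.
Circle about each station: (x + 20.6)² + (y − 21.2)² = 29.25²; (x − 6.2)² + (y − 35.6)² = 39.43²; (x + 59.9)² + (y − 38.0)² = 69.41².
Subtracting the WDC equation from the HUMO and BGU equations removes the quadratic terms:
53.6 x + 28.8 y = -267.16
-78.6 x + 33.6 y = 196.02
Solving the 2×2 system: x ≈ -3.6, y ≈ -2.6 km.

(-3.6, -2.6)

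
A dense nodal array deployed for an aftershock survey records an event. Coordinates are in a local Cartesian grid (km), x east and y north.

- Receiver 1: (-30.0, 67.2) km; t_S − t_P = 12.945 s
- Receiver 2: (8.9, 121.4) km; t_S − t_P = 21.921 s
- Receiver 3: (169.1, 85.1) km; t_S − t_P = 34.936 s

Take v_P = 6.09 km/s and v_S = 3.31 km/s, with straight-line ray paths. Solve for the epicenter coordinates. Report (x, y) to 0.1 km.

x ≈ -60.7 km, y ≈ -21.5 km

Distance from S−P lag: d = Δt · v_P v_S / (v_P − v_S) = Δt · (6.09·3.31)/(6.09−3.31) ≈ 7.2510·Δt.
So d_Receiver 1 = 93.86, d_Receiver 2 = 158.95, d_Receiver 3 = 253.32 km.
Circle about each station: (x + 30.0)² + (y − 67.2)² = 93.86²; (x − 8.9)² + (y − 121.4)² = 158.95²; (x − 169.1)² + (y − 85.1)² = 253.32².
Subtracting the Receiver 1 equation from the Receiver 2 and Receiver 3 equations removes the quadratic terms:
77.8 x + 108.4 y = -7054.07
398.2 x + 35.8 y = -24940.34
Solving the 2×2 system: x ≈ -60.7, y ≈ -21.5 km.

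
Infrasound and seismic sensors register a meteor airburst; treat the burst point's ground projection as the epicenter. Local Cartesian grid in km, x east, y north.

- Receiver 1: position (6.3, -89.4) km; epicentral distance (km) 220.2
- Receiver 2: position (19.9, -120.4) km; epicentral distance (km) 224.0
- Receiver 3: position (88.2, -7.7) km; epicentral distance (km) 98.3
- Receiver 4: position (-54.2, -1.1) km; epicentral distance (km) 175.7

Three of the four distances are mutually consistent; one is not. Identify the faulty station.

Solve using three stations at a time. Using Receiver 2, Receiver 3, Receiver 4 (subtract circle equations pairwise → linear system) gives (x, y) ≈ (95.9, 90.4).
Distances from that point to each station vs reported:
  Receiver 1: calculated 200.8 vs reported 220.2 → residual 19.4 km
  Receiver 2: calculated 224.0 vs reported 224.0 → residual 0.0 km
  Receiver 3: calculated 98.4 vs reported 98.3 → residual 0.1 km
  Receiver 4: calculated 175.7 vs reported 175.7 → residual 0.0 km
Receiver 2, Receiver 3, Receiver 4 are mutually consistent (residuals ≈ 0); Receiver 1 is off by 19.4 km.

Receiver 1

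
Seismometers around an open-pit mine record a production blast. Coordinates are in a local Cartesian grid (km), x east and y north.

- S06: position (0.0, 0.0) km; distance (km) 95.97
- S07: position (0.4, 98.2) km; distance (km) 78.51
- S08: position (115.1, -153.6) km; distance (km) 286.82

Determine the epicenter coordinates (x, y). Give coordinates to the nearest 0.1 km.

Circle about each station: x² + y² = 95.97²; (x − 0.4)² + (y − 98.2)² = 78.51²; (x − 115.1)² + (y + 153.6)² = 286.82².
Subtracting the S06 equation from the S07 and S08 equations removes the quadratic terms:
0.8 x + 196.4 y = 12689.82
230.2 x − 307.2 y = -36214.50
Solving the 2×2 system: x ≈ -70.7, y ≈ 64.9 km.
Check against S06 (with the unrounded x, y): √(x²+y²) = 95.98 ≈ 95.97 km. ✓

x ≈ -70.7 km, y ≈ 64.9 km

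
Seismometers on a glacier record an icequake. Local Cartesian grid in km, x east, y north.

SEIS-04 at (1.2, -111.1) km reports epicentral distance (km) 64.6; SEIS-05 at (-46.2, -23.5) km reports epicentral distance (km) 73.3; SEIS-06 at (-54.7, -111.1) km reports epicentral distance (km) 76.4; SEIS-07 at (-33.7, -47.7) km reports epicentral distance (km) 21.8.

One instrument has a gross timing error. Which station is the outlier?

SEIS-05

Solve using three stations at a time. Using SEIS-04, SEIS-06, SEIS-07 (subtract circle equations pairwise → linear system) gives (x, y) ≈ (-11.9, -47.8).
Distances from that point to each station vs reported:
  SEIS-04: calculated 64.6 vs reported 64.6 → residual 0.0 km
  SEIS-05: calculated 42.1 vs reported 73.3 → residual 31.2 km
  SEIS-06: calculated 76.4 vs reported 76.4 → residual 0.0 km
  SEIS-07: calculated 21.8 vs reported 21.8 → residual 0.0 km
SEIS-04, SEIS-06, SEIS-07 are mutually consistent (residuals ≈ 0); SEIS-05 is off by 31.2 km.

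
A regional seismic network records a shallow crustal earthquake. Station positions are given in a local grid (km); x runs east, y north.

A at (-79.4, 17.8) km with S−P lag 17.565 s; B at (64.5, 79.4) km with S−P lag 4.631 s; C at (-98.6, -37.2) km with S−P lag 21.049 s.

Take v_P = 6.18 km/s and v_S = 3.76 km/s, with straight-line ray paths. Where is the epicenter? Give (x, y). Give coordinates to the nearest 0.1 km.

Distance from S−P lag: d = Δt · v_P v_S / (v_P − v_S) = Δt · (6.18·3.76)/(6.18−3.76) ≈ 9.6020·Δt.
So d_A = 168.66, d_B = 44.47, d_C = 202.11 km.
Circle about each station: (x + 79.4)² + (y − 17.8)² = 168.66²; (x − 64.5)² + (y − 79.4)² = 44.47²; (x + 98.6)² + (y + 37.2)² = 202.11².
Subtracting pairs of circle equations eliminates x²+y² and gives linear equations (the radical axes):
287.8 x + 123.2 y = 30312.02
-38.4 x − 110.0 y = -7917.66
Solving the 2×2 system: x ≈ 87.6, y ≈ 41.4 km.

x ≈ 87.6 km, y ≈ 41.4 km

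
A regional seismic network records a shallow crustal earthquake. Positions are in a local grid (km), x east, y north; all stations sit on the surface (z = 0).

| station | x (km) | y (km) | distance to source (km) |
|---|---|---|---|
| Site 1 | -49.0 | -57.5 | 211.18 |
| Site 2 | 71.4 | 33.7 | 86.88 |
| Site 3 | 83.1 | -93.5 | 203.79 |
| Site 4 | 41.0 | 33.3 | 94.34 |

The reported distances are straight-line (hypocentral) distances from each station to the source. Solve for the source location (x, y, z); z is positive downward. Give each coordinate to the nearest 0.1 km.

Each station gives a sphere (x−x_i)² + (y−y_i)² + z² = d_i² (stations at z=0).
Subtracting the Site 1 sphere from Site 2 and Site 3: z² cancels, leaving linear equations in x and y:
240.8 x + 182.4 y = 37575.26
264.2 x − 72.0 y = 13007.24
Solving: x ≈ 77.493, y ≈ 103.700 km (keep extra digits for the depth step; rounded: 77.5, 103.7).
Then from the Site 1 sphere: z² = 211.18² − (x + 49.0)² − (y + 57.5)² with x = 77.493, y = 103.700, so z ≈ 51.099 ≈ 51.1 km.
Check against Site 4 (with the unrounded solution): distance 94.33 ≈ 94.34 km. ✓

(77.5, 103.7, 51.1)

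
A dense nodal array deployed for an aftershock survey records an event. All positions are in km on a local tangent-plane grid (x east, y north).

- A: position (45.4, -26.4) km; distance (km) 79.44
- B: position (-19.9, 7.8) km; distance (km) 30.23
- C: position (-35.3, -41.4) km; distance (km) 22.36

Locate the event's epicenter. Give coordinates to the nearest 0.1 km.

(-33.7, -19.1)

Circle about each station: (x − 45.4)² + (y + 26.4)² = 79.44²; (x + 19.9)² + (y − 7.8)² = 30.23²; (x + 35.3)² + (y + 41.4)² = 22.36².
Subtracting the A equation from the B and C equations removes the quadratic terms:
-130.6 x + 68.4 y = 3095.59
-161.4 x − 30.0 y = 6012.67
Solving the 2×2 system: x ≈ -33.7, y ≈ -19.1 km.
Check against A (with the unrounded x, y): √((x − 45.4)²+(y + 26.4)²) = 79.44 ≈ 79.44 km. ✓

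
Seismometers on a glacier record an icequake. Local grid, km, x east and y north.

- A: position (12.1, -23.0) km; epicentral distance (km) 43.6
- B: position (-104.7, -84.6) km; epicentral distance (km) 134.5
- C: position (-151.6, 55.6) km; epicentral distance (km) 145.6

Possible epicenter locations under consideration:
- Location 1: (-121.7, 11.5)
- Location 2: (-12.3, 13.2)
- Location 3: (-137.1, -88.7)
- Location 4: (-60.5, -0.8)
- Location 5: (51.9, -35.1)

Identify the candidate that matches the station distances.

Location 2

For each candidate, compare |candidate − station| to the reported distance:
Location 1: residuals A 94.6, B 36.9, C 92.3 → max 94.6 km
Location 2: residuals A 0.1, B 0.0, C 0.0 → max 0.1 km
Location 3: residuals A 119.4, B 101.8, C 0.6 → max 119.4 km
Location 4: residuals A 32.3, B 39.8, C 38.5 → max 39.8 km
Location 5: residuals A 2.0, B 29.7, C 77.2 → max 77.2 km
Only Location 2 has all residuals ≈ 0.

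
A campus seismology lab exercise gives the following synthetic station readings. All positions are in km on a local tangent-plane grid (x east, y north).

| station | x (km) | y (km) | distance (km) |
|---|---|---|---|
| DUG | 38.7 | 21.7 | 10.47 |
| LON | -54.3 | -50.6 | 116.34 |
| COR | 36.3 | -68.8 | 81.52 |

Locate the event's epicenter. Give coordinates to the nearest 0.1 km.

Circle about each station: (x − 38.7)² + (y − 21.7)² = 10.47²; (x + 54.3)² + (y + 50.6)² = 116.34²; (x − 36.3)² + (y + 68.8)² = 81.52².
Subtracting the DUG equation from the LON and COR equations removes the quadratic terms:
-186.0 x − 144.6 y = -9885.10
-4.8 x − 181.0 y = -2453.34
Solving the 2×2 system: x ≈ 43.5, y ≈ 12.4 km.
Check against DUG (with the unrounded x, y): √((x − 38.7)²+(y − 21.7)²) = 10.47 ≈ 10.47 km. ✓

43.5 km east, 12.4 km north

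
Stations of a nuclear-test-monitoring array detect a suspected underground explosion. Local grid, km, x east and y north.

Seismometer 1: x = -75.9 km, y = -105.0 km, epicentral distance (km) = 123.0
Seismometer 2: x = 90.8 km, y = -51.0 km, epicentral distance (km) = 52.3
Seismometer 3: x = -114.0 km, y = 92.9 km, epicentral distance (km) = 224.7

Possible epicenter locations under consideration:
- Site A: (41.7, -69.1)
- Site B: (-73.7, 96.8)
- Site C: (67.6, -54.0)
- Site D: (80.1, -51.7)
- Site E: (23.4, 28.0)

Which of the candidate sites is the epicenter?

Site A

For each candidate, compare |candidate − station| to the reported distance:
Site A: residuals Seismometer 1 0.0, Seismometer 2 0.0, Seismometer 3 0.0 → max 0.0 km
Site B: residuals Seismometer 1 78.8, Seismometer 2 168.8, Seismometer 3 184.2 → max 184.2 km
Site C: residuals Seismometer 1 29.3, Seismometer 2 28.9, Seismometer 3 8.9 → max 29.3 km
Site D: residuals Seismometer 1 41.9, Seismometer 2 41.6, Seismometer 3 17.3 → max 41.9 km
Site E: residuals Seismometer 1 43.0, Seismometer 2 51.5, Seismometer 3 72.7 → max 72.7 km
Only Site A has all residuals ≈ 0.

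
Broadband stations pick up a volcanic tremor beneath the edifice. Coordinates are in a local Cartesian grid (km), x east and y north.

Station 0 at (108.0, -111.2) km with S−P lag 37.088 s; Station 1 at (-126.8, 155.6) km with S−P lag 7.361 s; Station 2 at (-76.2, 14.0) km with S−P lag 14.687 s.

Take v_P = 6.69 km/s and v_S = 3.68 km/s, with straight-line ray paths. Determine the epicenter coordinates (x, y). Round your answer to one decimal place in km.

Distance from S−P lag: d = Δt · v_P v_S / (v_P − v_S) = Δt · (6.69·3.68)/(6.69−3.68) ≈ 8.1791·Δt.
So d_Station 0 = 303.35, d_Station 1 = 60.21, d_Station 2 = 120.13 km.
Circle about each station: (x − 108.0)² + (y + 111.2)² = 303.35²; (x + 126.8)² + (y − 155.6)² = 60.21²; (x + 76.2)² + (y − 14.0)² = 120.13².
Subtracting the Station 0 equation from the Station 1 and Station 2 equations removes the quadratic terms:
-469.6 x + 533.6 y = 104656.14
-368.4 x + 250.4 y = 59563.01
Solving the 2×2 system: x ≈ -70.6, y ≈ 134.0 km.
Check against Station 0 (with the unrounded x, y): √((x − 108.0)²+(y + 111.2)²) = 303.35 ≈ 303.35 km. ✓

x ≈ -70.6 km, y ≈ 134.0 km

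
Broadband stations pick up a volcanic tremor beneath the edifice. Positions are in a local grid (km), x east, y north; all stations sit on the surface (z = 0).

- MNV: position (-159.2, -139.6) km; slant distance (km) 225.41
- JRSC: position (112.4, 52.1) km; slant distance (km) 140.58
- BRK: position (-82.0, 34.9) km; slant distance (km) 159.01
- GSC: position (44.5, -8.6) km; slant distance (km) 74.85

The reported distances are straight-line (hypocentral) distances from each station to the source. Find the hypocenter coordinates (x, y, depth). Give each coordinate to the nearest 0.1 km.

Each station gives a sphere (x−x_i)² + (y−y_i)² + z² = d_i² (stations at z=0).
Subtracting the MNV sphere from JRSC and BRK: z² cancels, leaving linear equations in x and y:
543.2 x + 383.4 y = 1562.30
154.4 x + 349.0 y = -11365.30
Solving: x ≈ 37.603, y ≈ -49.201 km (keep extra digits for the depth step; rounded: 37.6, -49.2).
Then from the MNV sphere: z² = 225.41² − (x + 159.2)² − (y + 139.6)² with x = 37.603, y = -49.201, so z ≈ 62.500 ≈ 62.5 km.

x ≈ 37.6 km, y ≈ -49.2 km, depth ≈ 62.5 km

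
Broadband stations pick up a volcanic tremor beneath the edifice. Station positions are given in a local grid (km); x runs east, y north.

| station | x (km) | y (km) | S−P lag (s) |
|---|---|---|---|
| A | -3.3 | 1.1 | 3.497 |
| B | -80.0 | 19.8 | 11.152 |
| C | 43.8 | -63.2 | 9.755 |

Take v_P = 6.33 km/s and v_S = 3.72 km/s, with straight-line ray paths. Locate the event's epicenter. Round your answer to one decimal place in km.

x ≈ 20.6 km, y ≈ 21.7 km

Distance from S−P lag: d = Δt · v_P v_S / (v_P − v_S) = Δt · (6.33·3.72)/(6.33−3.72) ≈ 9.0221·Δt.
So d_A = 31.55, d_B = 100.61, d_C = 88.01 km.
Circle about each station: (x + 3.3)² + (y − 1.1)² = 31.55²; (x + 80.0)² + (y − 19.8)² = 100.61²; (x − 43.8)² + (y + 63.2)² = 88.01².
Subtracting the A equation from the B and C equations removes the quadratic terms:
-153.4 x + 37.4 y = -2347.03
94.2 x − 128.6 y = -849.78
Solving the 2×2 system: x ≈ 20.6, y ≈ 21.7 km.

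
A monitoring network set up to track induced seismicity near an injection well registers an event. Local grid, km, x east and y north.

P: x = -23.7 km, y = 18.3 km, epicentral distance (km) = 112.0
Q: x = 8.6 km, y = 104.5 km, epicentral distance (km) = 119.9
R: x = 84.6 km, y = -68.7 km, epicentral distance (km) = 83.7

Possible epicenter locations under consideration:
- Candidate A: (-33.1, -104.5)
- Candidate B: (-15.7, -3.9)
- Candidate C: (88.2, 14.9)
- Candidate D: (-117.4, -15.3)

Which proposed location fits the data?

Candidate C

For each candidate, compare |candidate − station| to the reported distance:
Candidate A: residuals P 11.2, Q 93.2, R 39.3 → max 93.2 km
Candidate B: residuals P 88.4, Q 8.8, R 35.7 → max 88.4 km
Candidate C: residuals P 0.0, Q 0.0, R 0.0 → max 0.0 km
Candidate D: residuals P 12.5, Q 54.0, R 125.2 → max 125.2 km
Only Candidate C has all residuals ≈ 0.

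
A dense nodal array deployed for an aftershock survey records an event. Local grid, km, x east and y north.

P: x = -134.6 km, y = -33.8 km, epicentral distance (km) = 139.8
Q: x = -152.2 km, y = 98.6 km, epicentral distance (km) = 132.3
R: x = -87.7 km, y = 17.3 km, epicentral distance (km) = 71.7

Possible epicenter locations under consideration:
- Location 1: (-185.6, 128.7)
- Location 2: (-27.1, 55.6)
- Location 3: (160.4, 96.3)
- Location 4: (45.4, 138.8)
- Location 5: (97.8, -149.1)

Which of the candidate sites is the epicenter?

For each candidate, compare |candidate − station| to the reported distance:
Location 1: residuals P 30.5, Q 87.3, R 76.6 → max 87.3 km
Location 2: residuals P 0.0, Q 0.0, R 0.0 → max 0.0 km
Location 3: residuals P 182.6, Q 180.3, R 188.7 → max 188.7 km
Location 4: residuals P 109.6, Q 69.3, R 108.5 → max 109.6 km
Location 5: residuals P 119.6, Q 219.6, R 177.5 → max 219.6 km
Only Location 2 has all residuals ≈ 0.

Location 2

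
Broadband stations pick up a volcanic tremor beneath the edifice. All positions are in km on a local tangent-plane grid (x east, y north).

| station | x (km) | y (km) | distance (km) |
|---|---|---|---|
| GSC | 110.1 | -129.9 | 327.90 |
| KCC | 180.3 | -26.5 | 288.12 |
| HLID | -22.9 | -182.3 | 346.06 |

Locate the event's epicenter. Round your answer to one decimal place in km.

Circle about each station: (x − 110.1)² + (y + 129.9)² = 327.90²; (x − 180.3)² + (y + 26.5)² = 288.12²; (x + 22.9)² + (y + 182.3)² = 346.06².
Subtracting the GSC equation from the KCC and HLID equations removes the quadratic terms:
140.4 x + 206.8 y = 28719.60
-266.0 x − 104.8 y = -7477.43
Solving the 2×2 system: x ≈ -36.3, y ≈ 163.5 km.
Check against GSC (with the unrounded x, y): √((x − 110.1)²+(y + 129.9)²) = 327.94 ≈ 327.90 km. ✓

x ≈ -36.3 km, y ≈ 163.5 km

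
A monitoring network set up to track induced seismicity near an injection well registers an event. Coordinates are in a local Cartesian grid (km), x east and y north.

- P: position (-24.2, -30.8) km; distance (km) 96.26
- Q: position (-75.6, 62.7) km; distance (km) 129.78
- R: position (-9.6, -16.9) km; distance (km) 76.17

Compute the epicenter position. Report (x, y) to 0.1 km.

Circle about each station: (x + 24.2)² + (y + 30.8)² = 96.26²; (x + 75.6)² + (y − 62.7)² = 129.78²; (x + 9.6)² + (y + 16.9)² = 76.17².
Subtracting pairs of circle equations eliminates x²+y² and gives linear equations (the radical axes):
-102.8 x + 187.0 y = 535.51
29.2 x + 27.8 y = 2307.61
Solving the 2×2 system: x ≈ 50.1, y ≈ 30.4 km.

(50.1, 30.4)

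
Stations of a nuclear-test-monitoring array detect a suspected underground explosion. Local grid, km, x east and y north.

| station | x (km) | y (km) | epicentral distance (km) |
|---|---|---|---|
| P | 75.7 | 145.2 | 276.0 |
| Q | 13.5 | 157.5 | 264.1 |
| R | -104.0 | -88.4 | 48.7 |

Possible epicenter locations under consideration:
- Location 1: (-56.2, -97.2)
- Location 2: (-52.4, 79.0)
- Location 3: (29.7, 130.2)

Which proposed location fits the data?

For each candidate, compare |candidate − station| to the reported distance:
Location 1: residuals P 0.0, Q 0.0, R 0.1 → max 0.1 km
Location 2: residuals P 131.8, Q 161.6, R 126.5 → max 161.6 km
Location 3: residuals P 227.6, Q 232.4, R 207.5 → max 232.4 km
Only Location 1 has all residuals ≈ 0.

Location 1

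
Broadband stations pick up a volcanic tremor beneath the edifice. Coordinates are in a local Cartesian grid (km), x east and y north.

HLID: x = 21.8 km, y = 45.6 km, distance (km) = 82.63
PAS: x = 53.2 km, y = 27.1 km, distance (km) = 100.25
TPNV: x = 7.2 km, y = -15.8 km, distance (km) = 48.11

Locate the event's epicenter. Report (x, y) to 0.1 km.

-40.4 km east, -8.8 km north

Circle about each station: (x − 21.8)² + (y − 45.6)² = 82.63²; (x − 53.2)² + (y − 27.1)² = 100.25²; (x − 7.2)² + (y + 15.8)² = 48.11².
Subtracting pairs of circle equations eliminates x²+y² and gives linear equations (the radical axes):
62.8 x − 37.0 y = -2212.30
-29.2 x − 122.8 y = 2260.02
Solving the 2×2 system: x ≈ -40.4, y ≈ -8.8 km.
Check against HLID (with the unrounded x, y): √((x − 21.8)²+(y − 45.6)²) = 82.64 ≈ 82.63 km. ✓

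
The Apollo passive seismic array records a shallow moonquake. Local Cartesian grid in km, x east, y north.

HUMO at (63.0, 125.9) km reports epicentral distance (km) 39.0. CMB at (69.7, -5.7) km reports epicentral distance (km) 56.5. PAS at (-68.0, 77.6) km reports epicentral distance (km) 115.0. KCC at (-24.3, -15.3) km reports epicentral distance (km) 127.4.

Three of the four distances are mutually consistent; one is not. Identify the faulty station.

CMB

Solve using three stations at a time. Using HUMO, PAS, KCC (subtract circle equations pairwise → linear system) gives (x, y) ≈ (46.2, 90.8).
Distances from that point to each station vs reported:
  HUMO: calculated 38.9 vs reported 39.0 → residual 0.1 km
  CMB: calculated 99.3 vs reported 56.5 → residual 42.8 km
  PAS: calculated 115.0 vs reported 115.0 → residual 0.0 km
  KCC: calculated 127.4 vs reported 127.4 → residual 0.0 km
HUMO, PAS, KCC are mutually consistent (residuals ≈ 0); CMB is off by 42.8 km.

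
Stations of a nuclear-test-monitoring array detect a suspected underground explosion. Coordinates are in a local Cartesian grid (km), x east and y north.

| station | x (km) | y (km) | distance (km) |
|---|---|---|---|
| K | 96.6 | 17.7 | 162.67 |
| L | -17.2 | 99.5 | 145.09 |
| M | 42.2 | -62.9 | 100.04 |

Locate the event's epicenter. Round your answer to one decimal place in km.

Circle about each station: (x − 96.6)² + (y − 17.7)² = 162.67²; (x + 17.2)² + (y − 99.5)² = 145.09²; (x − 42.2)² + (y + 62.9)² = 100.04².
Subtracting pairs of circle equations eliminates x²+y² and gives linear equations (the radical axes):
-227.6 x + 163.6 y = 5961.66
-108.8 x − 161.2 y = 12545.93
Solving the 2×2 system: x ≈ -55.3, y ≈ -40.5 km.

x ≈ -55.3 km, y ≈ -40.5 km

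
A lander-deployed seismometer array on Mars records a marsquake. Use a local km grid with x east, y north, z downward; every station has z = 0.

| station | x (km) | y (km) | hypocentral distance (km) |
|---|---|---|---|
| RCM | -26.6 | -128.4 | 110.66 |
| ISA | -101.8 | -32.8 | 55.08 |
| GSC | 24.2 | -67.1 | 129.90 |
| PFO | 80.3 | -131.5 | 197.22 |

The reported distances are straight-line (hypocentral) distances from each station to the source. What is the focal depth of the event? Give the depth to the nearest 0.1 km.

Each station gives a sphere (x−x_i)² + (y−y_i)² + z² = d_i² (stations at z=0).
Subtracting the RCM sphere from ISA and GSC: z² cancels, leaving linear equations in x and y:
-150.4 x + 191.2 y = 3456.79
101.6 x + 122.6 y = -16734.44
Solving: x ≈ -95.693, y ≈ -57.194 km (keep extra digits for the depth step; rounded: -95.7, -57.2).
Then from the RCM sphere: z² = 110.66² − (x + 26.6)² − (y + 128.4)² with x = -95.693, y = -57.194, so z ≈ 49.005 ≈ 49.0 km.

z ≈ 49.0 km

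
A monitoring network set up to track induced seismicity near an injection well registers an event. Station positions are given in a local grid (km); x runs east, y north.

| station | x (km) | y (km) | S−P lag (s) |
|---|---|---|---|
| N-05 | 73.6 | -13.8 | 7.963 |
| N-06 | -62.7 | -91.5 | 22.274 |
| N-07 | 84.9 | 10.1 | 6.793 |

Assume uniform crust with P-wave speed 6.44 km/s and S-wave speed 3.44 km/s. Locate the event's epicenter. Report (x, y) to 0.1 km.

x ≈ 41.7 km, y ≈ 35.6 km

Distance from S−P lag: d = Δt · v_P v_S / (v_P − v_S) = Δt · (6.44·3.44)/(6.44−3.44) ≈ 7.3845·Δt.
So d_N-05 = 58.80, d_N-06 = 164.48, d_N-07 = 50.16 km.
Circle about each station: (x − 73.6)² + (y + 13.8)² = 58.80²; (x + 62.7)² + (y + 91.5)² = 164.48²; (x − 84.9)² + (y − 10.1)² = 50.16².
Subtracting the N-05 equation from the N-06 and N-07 equations removes the quadratic terms:
-272.6 x − 155.4 y = -16900.09
22.6 x + 47.8 y = 2644.03
Solving the 2×2 system: x ≈ 41.7, y ≈ 35.6 km.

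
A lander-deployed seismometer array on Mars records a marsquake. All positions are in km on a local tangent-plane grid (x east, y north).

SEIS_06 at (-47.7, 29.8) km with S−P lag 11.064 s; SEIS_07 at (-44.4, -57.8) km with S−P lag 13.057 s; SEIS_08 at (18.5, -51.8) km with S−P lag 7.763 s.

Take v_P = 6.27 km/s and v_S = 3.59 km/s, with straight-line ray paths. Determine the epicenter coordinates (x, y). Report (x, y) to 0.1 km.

42.8 km east, 8.7 km north

Distance from S−P lag: d = Δt · v_P v_S / (v_P − v_S) = Δt · (6.27·3.59)/(6.27−3.59) ≈ 8.3990·Δt.
So d_SEIS_06 = 92.93, d_SEIS_07 = 109.67, d_SEIS_08 = 65.20 km.
Circle about each station: (x + 47.7)² + (y − 29.8)² = 92.93²; (x + 44.4)² + (y + 57.8)² = 109.67²; (x − 18.5)² + (y + 51.8)² = 65.20².
Subtracting the SEIS_06 equation from the SEIS_07 and SEIS_08 equations removes the quadratic terms:
6.6 x − 175.2 y = -1242.65
132.4 x − 163.2 y = 4247.10
Solving the 2×2 system: x ≈ 42.8, y ≈ 8.7 km.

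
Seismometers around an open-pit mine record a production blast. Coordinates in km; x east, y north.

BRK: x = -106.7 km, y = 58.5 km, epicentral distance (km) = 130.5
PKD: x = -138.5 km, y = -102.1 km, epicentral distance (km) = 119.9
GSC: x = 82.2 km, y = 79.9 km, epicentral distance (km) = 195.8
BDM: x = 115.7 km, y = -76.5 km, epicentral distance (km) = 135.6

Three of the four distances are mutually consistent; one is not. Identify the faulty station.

BRK

Solve using three stations at a time. Using PKD, GSC, BDM (subtract circle equations pairwise → linear system) gives (x, y) ≈ (-19.5, -87.4).
Distances from that point to each station vs reported:
  BRK: calculated 170.0 vs reported 130.5 → residual 39.5 km
  PKD: calculated 119.9 vs reported 119.9 → residual 0.0 km
  GSC: calculated 195.8 vs reported 195.8 → residual 0.0 km
  BDM: calculated 135.6 vs reported 135.6 → residual 0.0 km
PKD, GSC, BDM are mutually consistent (residuals ≈ 0); BRK is off by 39.5 km.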